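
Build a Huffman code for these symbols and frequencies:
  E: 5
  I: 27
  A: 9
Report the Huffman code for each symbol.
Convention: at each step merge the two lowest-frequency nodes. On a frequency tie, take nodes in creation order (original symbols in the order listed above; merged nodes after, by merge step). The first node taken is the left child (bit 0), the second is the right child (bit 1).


Huffman tree construction:
Step 1: Merge E(5) + A(9) = 14
Step 2: Merge (E+A)(14) + I(27) = 41
Read each symbol's code off the tree from the root (left child = 0, right child = 1).

Codes:
  E: 00 (length 2)
  I: 1 (length 1)
  A: 01 (length 2)
Average code length: 55/41 = 1.3415 bits/symbol


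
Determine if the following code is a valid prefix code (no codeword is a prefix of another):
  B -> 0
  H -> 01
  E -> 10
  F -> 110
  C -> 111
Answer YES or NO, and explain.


Checking each pair (does one codeword prefix another?):
  B='0' vs H='01': prefix -- VIOLATION

NO -- this is NOT a valid prefix code. B (0) is a prefix of H (01).


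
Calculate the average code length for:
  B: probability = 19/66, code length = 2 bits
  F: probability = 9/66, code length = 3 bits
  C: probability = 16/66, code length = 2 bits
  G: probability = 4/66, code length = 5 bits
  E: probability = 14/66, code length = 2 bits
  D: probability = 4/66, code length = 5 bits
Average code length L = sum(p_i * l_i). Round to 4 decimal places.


Weighted contributions p_i * l_i:
  B: (19/66) * 2 = 38/66
  F: (9/66) * 3 = 27/66
  C: (16/66) * 2 = 32/66
  G: (4/66) * 5 = 20/66
  E: (14/66) * 2 = 28/66
  D: (4/66) * 5 = 20/66
Sum = (38 + 27 + 32 + 20 + 28 + 20)/66 = 165/66

L = 165/66 = 2.5000 bits/symbol


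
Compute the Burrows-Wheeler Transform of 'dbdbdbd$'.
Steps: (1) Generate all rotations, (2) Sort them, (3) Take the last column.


Rotations (sorted):
  0: $dbdbdbd -> last char: d
  1: bd$dbdbd -> last char: d
  2: bdbd$dbd -> last char: d
  3: bdbdbd$d -> last char: d
  4: d$dbdbdb -> last char: b
  5: dbd$dbdb -> last char: b
  6: dbdbd$db -> last char: b
  7: dbdbdbd$ -> last char: $


BWT = ddddbbb$


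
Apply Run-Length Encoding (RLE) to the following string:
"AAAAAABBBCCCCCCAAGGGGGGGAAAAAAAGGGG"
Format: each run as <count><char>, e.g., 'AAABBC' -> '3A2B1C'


Scanning runs left to right:
  i=0: run of 'A' x 6 -> '6A'
  i=6: run of 'B' x 3 -> '3B'
  i=9: run of 'C' x 6 -> '6C'
  i=15: run of 'A' x 2 -> '2A'
  i=17: run of 'G' x 7 -> '7G'
  i=24: run of 'A' x 7 -> '7A'
  i=31: run of 'G' x 4 -> '4G'

RLE = 6A3B6C2A7G7A4G


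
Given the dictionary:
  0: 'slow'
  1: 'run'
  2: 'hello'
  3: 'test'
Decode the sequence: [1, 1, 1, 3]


Look up each index in the dictionary:
  1 -> 'run'
  1 -> 'run'
  1 -> 'run'
  3 -> 'test'

Decoded: "run run run test"


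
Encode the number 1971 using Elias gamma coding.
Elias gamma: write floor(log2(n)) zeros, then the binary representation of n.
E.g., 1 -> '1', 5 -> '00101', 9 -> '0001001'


num_bits = floor(log2(1971)) + 1 = 11
leading_zeros = num_bits - 1 = 10
binary(1971) = 11110110011

Elias gamma(1971) = '0000000000' + '11110110011' = 000000000011110110011 (21 bits)


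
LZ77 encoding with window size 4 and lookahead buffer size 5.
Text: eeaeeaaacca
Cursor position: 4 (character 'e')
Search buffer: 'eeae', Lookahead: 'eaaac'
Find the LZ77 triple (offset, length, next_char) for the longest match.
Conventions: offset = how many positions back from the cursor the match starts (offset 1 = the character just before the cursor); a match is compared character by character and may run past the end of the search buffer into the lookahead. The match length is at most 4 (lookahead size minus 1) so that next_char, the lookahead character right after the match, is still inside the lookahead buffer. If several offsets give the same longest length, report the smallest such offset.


Try each offset into the search buffer:
  offset=1 (pos 3, char 'e'): match length 1
  offset=2 (pos 2, char 'a'): match length 0
  offset=3 (pos 1, char 'e'): match length 2
  offset=4 (pos 0, char 'e'): match length 1
Longest match has length 2 at offset 3.
next_char = character at position 4 + 2 = 6 -> 'a'

Best match: offset=3, length=2 (matching 'ea' starting at position 1)
LZ77 triple: (3, 2, 'a')


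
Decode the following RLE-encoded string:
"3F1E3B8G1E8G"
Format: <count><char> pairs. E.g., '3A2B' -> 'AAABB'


Expanding each <count><char> pair:
  3F -> 'FFF'
  1E -> 'E'
  3B -> 'BBB'
  8G -> 'GGGGGGGG'
  1E -> 'E'
  8G -> 'GGGGGGGG'

Decoded = FFFEBBBGGGGGGGGEGGGGGGGG


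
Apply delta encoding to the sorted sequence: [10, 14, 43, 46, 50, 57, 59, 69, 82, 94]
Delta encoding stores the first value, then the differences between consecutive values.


First value: 10
Deltas:
  14 - 10 = 4
  43 - 14 = 29
  46 - 43 = 3
  50 - 46 = 4
  57 - 50 = 7
  59 - 57 = 2
  69 - 59 = 10
  82 - 69 = 13
  94 - 82 = 12


Delta encoded: [10, 4, 29, 3, 4, 7, 2, 10, 13, 12]


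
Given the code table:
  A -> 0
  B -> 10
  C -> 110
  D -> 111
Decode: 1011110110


Decoding:
10 -> B
111 -> D
10 -> B
110 -> C


Result: BDBC


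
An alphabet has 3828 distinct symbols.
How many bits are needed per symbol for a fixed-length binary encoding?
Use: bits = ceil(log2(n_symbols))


log2(3828) = 11.9024
Bracket: 2^11 = 2048 < 3828 <= 2^12 = 4096
So ceil(log2(3828)) = 12

bits = ceil(log2(3828)) = ceil(11.9024) = 12 bits


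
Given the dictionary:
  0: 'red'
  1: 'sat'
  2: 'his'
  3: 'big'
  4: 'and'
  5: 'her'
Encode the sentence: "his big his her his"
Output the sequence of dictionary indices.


Look up each word in the dictionary:
  'his' -> 2
  'big' -> 3
  'his' -> 2
  'her' -> 5
  'his' -> 2

Encoded: [2, 3, 2, 5, 2]


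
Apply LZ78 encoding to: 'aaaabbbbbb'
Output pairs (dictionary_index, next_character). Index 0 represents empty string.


LZ78 encoding steps:
Dictionary: {0: ''}
Step 1: w='' (idx 0), next='a' -> output (0, 'a'), add 'a' as idx 1
Step 2: w='a' (idx 1), next='a' -> output (1, 'a'), add 'aa' as idx 2
Step 3: w='a' (idx 1), next='b' -> output (1, 'b'), add 'ab' as idx 3
Step 4: w='' (idx 0), next='b' -> output (0, 'b'), add 'b' as idx 4
Step 5: w='b' (idx 4), next='b' -> output (4, 'b'), add 'bb' as idx 5
Step 6: w='bb' (idx 5), end of input -> output (5, '')


Encoded: [(0, 'a'), (1, 'a'), (1, 'b'), (0, 'b'), (4, 'b'), (5, '')]


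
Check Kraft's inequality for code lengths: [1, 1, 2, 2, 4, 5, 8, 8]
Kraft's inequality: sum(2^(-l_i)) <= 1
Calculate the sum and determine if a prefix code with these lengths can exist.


Sum = 2^(-1) + 2^(-1) + 2^(-2) + 2^(-2) + 2^(-4) + 2^(-5) + 2^(-8) + 2^(-8)
    = 0.5 + 0.5 + 0.25 + 0.25 + 0.0625 + 0.03125 + 0.00390625 + 0.00390625
    = 410/256 = 1.6015625
Since 1.6015625 > 1, Kraft's inequality is NOT satisfied.
A prefix code with these lengths CANNOT exist.

Kraft sum = 1.6015625. Not satisfied.


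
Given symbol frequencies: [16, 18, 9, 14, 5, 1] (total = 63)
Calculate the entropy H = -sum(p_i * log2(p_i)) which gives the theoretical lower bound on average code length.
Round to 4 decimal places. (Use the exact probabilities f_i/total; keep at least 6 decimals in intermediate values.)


Per-symbol terms -p_i * log2(p_i) with p_i = f_i/63:
  p = 16/63 = 0.253968: log2(p) = -1.977280, -p*log2(p) = 0.502166
  p = 18/63 = 0.285714: log2(p) = -1.807355, -p*log2(p) = 0.516387
  p = 9/63 = 0.142857: log2(p) = -2.807355, -p*log2(p) = 0.401051
  p = 14/63 = 0.222222: log2(p) = -2.169925, -p*log2(p) = 0.482206
  p = 5/63 = 0.079365: log2(p) = -3.655352, -p*log2(p) = 0.290107
  p = 1/63 = 0.015873: log2(p) = -5.977280, -p*log2(p) = 0.094877
H = 0.502166 + 0.516387 + 0.401051 + 0.482206 + 0.290107 + 0.094877 = 2.286794

H = 2.2868 bits/symbol


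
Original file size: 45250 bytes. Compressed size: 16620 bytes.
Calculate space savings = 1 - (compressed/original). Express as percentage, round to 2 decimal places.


ratio = compressed/original = 16620/45250 = 0.367293
savings = 1 - ratio = 1 - 0.367293 = 0.632707
as a percentage: 0.632707 * 100 = 63.27%

Space savings = 1 - 16620/45250 = 63.27%


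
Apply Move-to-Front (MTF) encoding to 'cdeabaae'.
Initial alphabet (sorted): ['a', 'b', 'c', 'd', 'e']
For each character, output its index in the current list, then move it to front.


MTF encoding:
'c': index 2 in ['a', 'b', 'c', 'd', 'e'] -> ['c', 'a', 'b', 'd', 'e']
'd': index 3 in ['c', 'a', 'b', 'd', 'e'] -> ['d', 'c', 'a', 'b', 'e']
'e': index 4 in ['d', 'c', 'a', 'b', 'e'] -> ['e', 'd', 'c', 'a', 'b']
'a': index 3 in ['e', 'd', 'c', 'a', 'b'] -> ['a', 'e', 'd', 'c', 'b']
'b': index 4 in ['a', 'e', 'd', 'c', 'b'] -> ['b', 'a', 'e', 'd', 'c']
'a': index 1 in ['b', 'a', 'e', 'd', 'c'] -> ['a', 'b', 'e', 'd', 'c']
'a': index 0 in ['a', 'b', 'e', 'd', 'c'] -> ['a', 'b', 'e', 'd', 'c']
'e': index 2 in ['a', 'b', 'e', 'd', 'c'] -> ['e', 'a', 'b', 'd', 'c']


Output: [2, 3, 4, 3, 4, 1, 0, 2]


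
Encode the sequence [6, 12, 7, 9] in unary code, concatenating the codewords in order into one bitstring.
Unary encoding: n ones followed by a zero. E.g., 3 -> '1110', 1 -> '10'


Encode each number as n ones followed by a terminating 0:
  6 -> 1111110 (7 bits)
  12 -> 1111111111110 (13 bits)
  7 -> 11111110 (8 bits)
  9 -> 1111111110 (10 bits)
Total length = 7 + 13 + 8 + 10 = 38 bits.

Unary([6, 12, 7, 9]) = 11111101111111111110111111101111111110 (38 bits)


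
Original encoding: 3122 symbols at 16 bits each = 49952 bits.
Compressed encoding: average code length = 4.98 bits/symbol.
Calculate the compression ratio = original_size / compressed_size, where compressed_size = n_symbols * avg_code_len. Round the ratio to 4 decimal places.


original_size = n_symbols * orig_bits = 3122 * 16 = 49952 bits
compressed_size = n_symbols * avg_code_len = 3122 * 4.98 = 15547.56 bits
ratio = original_size / compressed_size = 49952 / 15547.56 = 3.2129

Compression ratio = 3.2129


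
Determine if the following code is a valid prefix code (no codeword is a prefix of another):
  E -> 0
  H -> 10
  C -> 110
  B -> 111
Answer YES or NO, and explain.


Checking each pair (does one codeword prefix another?):
  E='0' vs H='10': no prefix
  E='0' vs C='110': no prefix
  E='0' vs B='111': no prefix
  H='10' vs E='0': no prefix
  H='10' vs C='110': no prefix
  H='10' vs B='111': no prefix
  C='110' vs E='0': no prefix
  C='110' vs H='10': no prefix
  C='110' vs B='111': no prefix
  B='111' vs E='0': no prefix
  B='111' vs H='10': no prefix
  B='111' vs C='110': no prefix
No violation found over all pairs.

YES -- this is a valid prefix code. No codeword is a prefix of any other codeword.


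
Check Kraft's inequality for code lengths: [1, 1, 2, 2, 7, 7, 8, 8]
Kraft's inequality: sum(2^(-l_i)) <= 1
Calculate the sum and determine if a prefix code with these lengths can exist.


Sum = 2^(-1) + 2^(-1) + 2^(-2) + 2^(-2) + 2^(-7) + 2^(-7) + 2^(-8) + 2^(-8)
    = 0.5 + 0.5 + 0.25 + 0.25 + 0.0078125 + 0.0078125 + 0.00390625 + 0.00390625
    = 390/256 = 1.5234375
Since 1.5234375 > 1, Kraft's inequality is NOT satisfied.
A prefix code with these lengths CANNOT exist.

Kraft sum = 1.5234375. Not satisfied.


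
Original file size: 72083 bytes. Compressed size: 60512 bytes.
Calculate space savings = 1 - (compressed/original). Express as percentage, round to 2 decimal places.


ratio = compressed/original = 60512/72083 = 0.839477
savings = 1 - ratio = 1 - 0.839477 = 0.160523
as a percentage: 0.160523 * 100 = 16.05%

Space savings = 1 - 60512/72083 = 16.05%


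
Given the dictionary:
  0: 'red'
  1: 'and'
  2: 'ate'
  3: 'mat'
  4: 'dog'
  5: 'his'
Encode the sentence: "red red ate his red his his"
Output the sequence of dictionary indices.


Look up each word in the dictionary:
  'red' -> 0
  'red' -> 0
  'ate' -> 2
  'his' -> 5
  'red' -> 0
  'his' -> 5
  'his' -> 5

Encoded: [0, 0, 2, 5, 0, 5, 5]


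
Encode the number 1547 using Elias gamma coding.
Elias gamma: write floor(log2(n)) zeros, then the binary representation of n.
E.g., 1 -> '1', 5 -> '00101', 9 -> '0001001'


num_bits = floor(log2(1547)) + 1 = 11
leading_zeros = num_bits - 1 = 10
binary(1547) = 11000001011

Elias gamma(1547) = '0000000000' + '11000001011' = 000000000011000001011 (21 bits)


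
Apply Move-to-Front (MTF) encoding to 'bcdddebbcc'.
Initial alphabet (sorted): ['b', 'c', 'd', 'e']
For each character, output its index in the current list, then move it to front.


MTF encoding:
'b': index 0 in ['b', 'c', 'd', 'e'] -> ['b', 'c', 'd', 'e']
'c': index 1 in ['b', 'c', 'd', 'e'] -> ['c', 'b', 'd', 'e']
'd': index 2 in ['c', 'b', 'd', 'e'] -> ['d', 'c', 'b', 'e']
'd': index 0 in ['d', 'c', 'b', 'e'] -> ['d', 'c', 'b', 'e']
'd': index 0 in ['d', 'c', 'b', 'e'] -> ['d', 'c', 'b', 'e']
'e': index 3 in ['d', 'c', 'b', 'e'] -> ['e', 'd', 'c', 'b']
'b': index 3 in ['e', 'd', 'c', 'b'] -> ['b', 'e', 'd', 'c']
'b': index 0 in ['b', 'e', 'd', 'c'] -> ['b', 'e', 'd', 'c']
'c': index 3 in ['b', 'e', 'd', 'c'] -> ['c', 'b', 'e', 'd']
'c': index 0 in ['c', 'b', 'e', 'd'] -> ['c', 'b', 'e', 'd']


Output: [0, 1, 2, 0, 0, 3, 3, 0, 3, 0]


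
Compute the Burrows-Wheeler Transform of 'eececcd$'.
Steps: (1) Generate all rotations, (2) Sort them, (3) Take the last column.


Rotations (sorted):
  0: $eececcd -> last char: d
  1: ccd$eece -> last char: e
  2: cd$eecec -> last char: c
  3: ceccd$ee -> last char: e
  4: d$eececc -> last char: c
  5: eccd$eec -> last char: c
  6: ececcd$e -> last char: e
  7: eececcd$ -> last char: $


BWT = dececce$


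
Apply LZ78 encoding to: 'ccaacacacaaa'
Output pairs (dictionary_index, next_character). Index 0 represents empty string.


LZ78 encoding steps:
Dictionary: {0: ''}
Step 1: w='' (idx 0), next='c' -> output (0, 'c'), add 'c' as idx 1
Step 2: w='c' (idx 1), next='a' -> output (1, 'a'), add 'ca' as idx 2
Step 3: w='' (idx 0), next='a' -> output (0, 'a'), add 'a' as idx 3
Step 4: w='ca' (idx 2), next='c' -> output (2, 'c'), add 'cac' as idx 4
Step 5: w='a' (idx 3), next='c' -> output (3, 'c'), add 'ac' as idx 5
Step 6: w='a' (idx 3), next='a' -> output (3, 'a'), add 'aa' as idx 6
Step 7: w='a' (idx 3), end of input -> output (3, '')


Encoded: [(0, 'c'), (1, 'a'), (0, 'a'), (2, 'c'), (3, 'c'), (3, 'a'), (3, '')]


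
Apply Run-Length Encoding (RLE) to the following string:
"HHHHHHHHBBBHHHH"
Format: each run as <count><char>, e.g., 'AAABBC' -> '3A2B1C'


Scanning runs left to right:
  i=0: run of 'H' x 8 -> '8H'
  i=8: run of 'B' x 3 -> '3B'
  i=11: run of 'H' x 4 -> '4H'

RLE = 8H3B4H


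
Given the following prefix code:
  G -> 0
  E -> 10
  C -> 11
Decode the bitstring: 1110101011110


Decoding step by step:
Bits 11 -> C
Bits 10 -> E
Bits 10 -> E
Bits 10 -> E
Bits 11 -> C
Bits 11 -> C
Bits 0 -> G


Decoded message: CEEECCG


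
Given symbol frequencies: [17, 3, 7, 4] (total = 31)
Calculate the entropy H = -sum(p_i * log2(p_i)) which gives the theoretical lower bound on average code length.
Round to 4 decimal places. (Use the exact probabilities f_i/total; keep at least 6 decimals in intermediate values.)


Per-symbol terms -p_i * log2(p_i) with p_i = f_i/31:
  p = 17/31 = 0.548387: log2(p) = -0.866733, -p*log2(p) = 0.475305
  p = 3/31 = 0.096774: log2(p) = -3.369234, -p*log2(p) = 0.326055
  p = 7/31 = 0.225806: log2(p) = -2.146841, -p*log2(p) = 0.484771
  p = 4/31 = 0.129032: log2(p) = -2.954196, -p*log2(p) = 0.381187
H = 0.475305 + 0.326055 + 0.484771 + 0.381187 = 1.667318

H = 1.6673 bits/symbol


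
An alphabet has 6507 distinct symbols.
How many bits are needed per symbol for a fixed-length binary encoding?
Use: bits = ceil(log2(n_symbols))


log2(6507) = 12.6678
Bracket: 2^12 = 4096 < 6507 <= 2^13 = 8192
So ceil(log2(6507)) = 13

bits = ceil(log2(6507)) = ceil(12.6678) = 13 bits


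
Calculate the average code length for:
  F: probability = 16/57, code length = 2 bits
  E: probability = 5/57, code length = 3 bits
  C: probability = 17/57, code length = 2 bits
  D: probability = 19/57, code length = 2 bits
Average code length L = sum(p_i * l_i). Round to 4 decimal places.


Weighted contributions p_i * l_i:
  F: (16/57) * 2 = 32/57
  E: (5/57) * 3 = 15/57
  C: (17/57) * 2 = 34/57
  D: (19/57) * 2 = 38/57
Sum = (32 + 15 + 34 + 38)/57 = 119/57

L = 119/57 = 2.0877 bits/symbol


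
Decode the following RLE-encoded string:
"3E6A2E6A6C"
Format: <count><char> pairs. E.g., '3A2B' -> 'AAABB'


Expanding each <count><char> pair:
  3E -> 'EEE'
  6A -> 'AAAAAA'
  2E -> 'EE'
  6A -> 'AAAAAA'
  6C -> 'CCCCCC'

Decoded = EEEAAAAAAEEAAAAAACCCCCC


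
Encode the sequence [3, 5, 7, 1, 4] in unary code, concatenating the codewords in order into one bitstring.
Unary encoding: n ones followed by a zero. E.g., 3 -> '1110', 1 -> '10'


Encode each number as n ones followed by a terminating 0:
  3 -> 1110 (4 bits)
  5 -> 111110 (6 bits)
  7 -> 11111110 (8 bits)
  1 -> 10 (2 bits)
  4 -> 11110 (5 bits)
Total length = 4 + 6 + 8 + 2 + 5 = 25 bits.

Unary([3, 5, 7, 1, 4]) = 1110111110111111101011110 (25 bits)


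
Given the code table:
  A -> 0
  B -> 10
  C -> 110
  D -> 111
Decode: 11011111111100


Decoding:
110 -> C
111 -> D
111 -> D
111 -> D
0 -> A
0 -> A


Result: CDDDAA


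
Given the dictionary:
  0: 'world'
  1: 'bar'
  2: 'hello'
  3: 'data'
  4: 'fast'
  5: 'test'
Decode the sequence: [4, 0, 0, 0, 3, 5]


Look up each index in the dictionary:
  4 -> 'fast'
  0 -> 'world'
  0 -> 'world'
  0 -> 'world'
  3 -> 'data'
  5 -> 'test'

Decoded: "fast world world world data test"


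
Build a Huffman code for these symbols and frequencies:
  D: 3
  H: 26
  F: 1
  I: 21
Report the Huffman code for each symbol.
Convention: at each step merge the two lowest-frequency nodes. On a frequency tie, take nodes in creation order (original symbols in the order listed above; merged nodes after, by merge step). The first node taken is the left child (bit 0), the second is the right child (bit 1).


Huffman tree construction:
Step 1: Merge F(1) + D(3) = 4
Step 2: Merge (F+D)(4) + I(21) = 25
Step 3: Merge ((F+D)+I)(25) + H(26) = 51
Read each symbol's code off the tree from the root (left child = 0, right child = 1).

Codes:
  D: 001 (length 3)
  H: 1 (length 1)
  F: 000 (length 3)
  I: 01 (length 2)
Average code length: 80/51 = 1.5686 bits/symbol


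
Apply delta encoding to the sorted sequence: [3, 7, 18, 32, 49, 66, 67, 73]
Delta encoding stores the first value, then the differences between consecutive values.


First value: 3
Deltas:
  7 - 3 = 4
  18 - 7 = 11
  32 - 18 = 14
  49 - 32 = 17
  66 - 49 = 17
  67 - 66 = 1
  73 - 67 = 6


Delta encoded: [3, 4, 11, 14, 17, 17, 1, 6]


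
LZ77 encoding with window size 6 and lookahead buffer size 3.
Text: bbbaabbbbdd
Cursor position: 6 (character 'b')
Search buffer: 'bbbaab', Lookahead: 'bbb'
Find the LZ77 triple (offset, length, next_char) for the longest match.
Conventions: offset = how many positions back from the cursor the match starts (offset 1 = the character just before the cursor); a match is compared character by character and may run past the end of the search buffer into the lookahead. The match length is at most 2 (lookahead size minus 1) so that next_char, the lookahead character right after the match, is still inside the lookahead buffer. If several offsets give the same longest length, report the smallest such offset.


Try each offset into the search buffer:
  offset=1 (pos 5, char 'b'): match length 2
  offset=2 (pos 4, char 'a'): match length 0
  offset=3 (pos 3, char 'a'): match length 0
  offset=4 (pos 2, char 'b'): match length 1
  offset=5 (pos 1, char 'b'): match length 2
  offset=6 (pos 0, char 'b'): match length 2
Longest match has length 2, found at offsets 1, 5, 6; take the smallest, offset 1.
next_char = character at position 6 + 2 = 8 -> 'b'

Best match: offset=1, length=2 (matching 'bb' starting at position 5)
LZ77 triple: (1, 2, 'b')


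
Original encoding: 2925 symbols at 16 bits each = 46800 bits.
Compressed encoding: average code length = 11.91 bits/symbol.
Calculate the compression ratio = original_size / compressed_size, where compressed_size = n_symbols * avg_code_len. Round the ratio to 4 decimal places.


original_size = n_symbols * orig_bits = 2925 * 16 = 46800 bits
compressed_size = n_symbols * avg_code_len = 2925 * 11.91 = 34836.75 bits
ratio = original_size / compressed_size = 46800 / 34836.75 = 1.3434

Compression ratio = 1.3434


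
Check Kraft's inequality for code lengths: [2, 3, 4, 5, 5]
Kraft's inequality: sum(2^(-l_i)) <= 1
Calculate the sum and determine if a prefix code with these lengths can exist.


Sum = 2^(-2) + 2^(-3) + 2^(-4) + 2^(-5) + 2^(-5)
    = 0.25 + 0.125 + 0.0625 + 0.03125 + 0.03125
    = 16/32 = 0.5
Since 0.5 <= 1, Kraft's inequality IS satisfied.
A prefix code with these lengths CAN exist.

Kraft sum = 0.5. Satisfied.


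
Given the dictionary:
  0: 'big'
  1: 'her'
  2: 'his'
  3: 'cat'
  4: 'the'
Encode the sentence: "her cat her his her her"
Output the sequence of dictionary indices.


Look up each word in the dictionary:
  'her' -> 1
  'cat' -> 3
  'her' -> 1
  'his' -> 2
  'her' -> 1
  'her' -> 1

Encoded: [1, 3, 1, 2, 1, 1]


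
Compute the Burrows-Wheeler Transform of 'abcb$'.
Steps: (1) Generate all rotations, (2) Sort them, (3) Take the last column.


Rotations (sorted):
  0: $abcb -> last char: b
  1: abcb$ -> last char: $
  2: b$abc -> last char: c
  3: bcb$a -> last char: a
  4: cb$ab -> last char: b


BWT = b$cab


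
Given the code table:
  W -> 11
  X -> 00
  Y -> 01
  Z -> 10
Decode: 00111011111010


Decoding:
00 -> X
11 -> W
10 -> Z
11 -> W
11 -> W
10 -> Z
10 -> Z


Result: XWZWWZZ


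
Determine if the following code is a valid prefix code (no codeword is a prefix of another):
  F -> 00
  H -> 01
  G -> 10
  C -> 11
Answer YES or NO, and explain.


Checking each pair (does one codeword prefix another?):
  F='00' vs H='01': no prefix
  F='00' vs G='10': no prefix
  F='00' vs C='11': no prefix
  H='01' vs F='00': no prefix
  H='01' vs G='10': no prefix
  H='01' vs C='11': no prefix
  G='10' vs F='00': no prefix
  G='10' vs H='01': no prefix
  G='10' vs C='11': no prefix
  C='11' vs F='00': no prefix
  C='11' vs H='01': no prefix
  C='11' vs G='10': no prefix
No violation found over all pairs.

YES -- this is a valid prefix code. No codeword is a prefix of any other codeword.


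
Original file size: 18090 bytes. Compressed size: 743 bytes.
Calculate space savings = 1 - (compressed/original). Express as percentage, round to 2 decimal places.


ratio = compressed/original = 743/18090 = 0.041072
savings = 1 - ratio = 1 - 0.041072 = 0.958928
as a percentage: 0.958928 * 100 = 95.89%

Space savings = 1 - 743/18090 = 95.89%


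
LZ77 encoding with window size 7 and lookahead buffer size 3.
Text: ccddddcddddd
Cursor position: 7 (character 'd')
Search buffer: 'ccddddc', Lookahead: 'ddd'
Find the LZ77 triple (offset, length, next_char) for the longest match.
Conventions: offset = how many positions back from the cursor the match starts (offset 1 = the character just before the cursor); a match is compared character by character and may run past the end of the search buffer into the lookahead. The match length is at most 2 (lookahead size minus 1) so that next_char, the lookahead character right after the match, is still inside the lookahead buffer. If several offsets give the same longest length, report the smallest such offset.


Try each offset into the search buffer:
  offset=1 (pos 6, char 'c'): match length 0
  offset=2 (pos 5, char 'd'): match length 1
  offset=3 (pos 4, char 'd'): match length 2
  offset=4 (pos 3, char 'd'): match length 2
  offset=5 (pos 2, char 'd'): match length 2
  offset=6 (pos 1, char 'c'): match length 0
  offset=7 (pos 0, char 'c'): match length 0
Longest match has length 2, found at offsets 3, 4, 5; take the smallest, offset 3.
next_char = character at position 7 + 2 = 9 -> 'd'

Best match: offset=3, length=2 (matching 'dd' starting at position 4)
LZ77 triple: (3, 2, 'd')


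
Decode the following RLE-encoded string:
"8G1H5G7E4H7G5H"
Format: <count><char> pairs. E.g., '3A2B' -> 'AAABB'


Expanding each <count><char> pair:
  8G -> 'GGGGGGGG'
  1H -> 'H'
  5G -> 'GGGGG'
  7E -> 'EEEEEEE'
  4H -> 'HHHH'
  7G -> 'GGGGGGG'
  5H -> 'HHHHH'

Decoded = GGGGGGGGHGGGGGEEEEEEEHHHHGGGGGGGHHHHH


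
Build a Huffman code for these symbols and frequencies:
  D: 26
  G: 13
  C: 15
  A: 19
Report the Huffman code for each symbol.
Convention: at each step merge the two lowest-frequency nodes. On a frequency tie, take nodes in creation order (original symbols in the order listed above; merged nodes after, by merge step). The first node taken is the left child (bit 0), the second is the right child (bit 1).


Huffman tree construction:
Step 1: Merge G(13) + C(15) = 28
Step 2: Merge A(19) + D(26) = 45
Step 3: Merge (G+C)(28) + (A+D)(45) = 73
Read each symbol's code off the tree from the root (left child = 0, right child = 1).

Codes:
  D: 11 (length 2)
  G: 00 (length 2)
  C: 01 (length 2)
  A: 10 (length 2)
Average code length: 146/73 = 2.0000 bits/symbol


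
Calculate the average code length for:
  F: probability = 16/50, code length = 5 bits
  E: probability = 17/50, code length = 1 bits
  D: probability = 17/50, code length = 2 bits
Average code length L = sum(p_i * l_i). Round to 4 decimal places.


Weighted contributions p_i * l_i:
  F: (16/50) * 5 = 80/50
  E: (17/50) * 1 = 17/50
  D: (17/50) * 2 = 34/50
Sum = (80 + 17 + 34)/50 = 131/50

L = 131/50 = 2.6200 bits/symbol


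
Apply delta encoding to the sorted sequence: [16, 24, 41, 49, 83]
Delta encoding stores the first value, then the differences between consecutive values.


First value: 16
Deltas:
  24 - 16 = 8
  41 - 24 = 17
  49 - 41 = 8
  83 - 49 = 34


Delta encoded: [16, 8, 17, 8, 34]


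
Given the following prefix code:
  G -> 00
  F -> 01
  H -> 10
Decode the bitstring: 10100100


Decoding step by step:
Bits 10 -> H
Bits 10 -> H
Bits 01 -> F
Bits 00 -> G


Decoded message: HHFG


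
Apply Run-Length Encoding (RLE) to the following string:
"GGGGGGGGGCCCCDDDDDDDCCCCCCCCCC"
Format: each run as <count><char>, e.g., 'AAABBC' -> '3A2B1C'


Scanning runs left to right:
  i=0: run of 'G' x 9 -> '9G'
  i=9: run of 'C' x 4 -> '4C'
  i=13: run of 'D' x 7 -> '7D'
  i=20: run of 'C' x 10 -> '10C'

RLE = 9G4C7D10C


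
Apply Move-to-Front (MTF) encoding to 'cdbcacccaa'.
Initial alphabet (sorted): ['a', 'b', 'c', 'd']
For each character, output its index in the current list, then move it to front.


MTF encoding:
'c': index 2 in ['a', 'b', 'c', 'd'] -> ['c', 'a', 'b', 'd']
'd': index 3 in ['c', 'a', 'b', 'd'] -> ['d', 'c', 'a', 'b']
'b': index 3 in ['d', 'c', 'a', 'b'] -> ['b', 'd', 'c', 'a']
'c': index 2 in ['b', 'd', 'c', 'a'] -> ['c', 'b', 'd', 'a']
'a': index 3 in ['c', 'b', 'd', 'a'] -> ['a', 'c', 'b', 'd']
'c': index 1 in ['a', 'c', 'b', 'd'] -> ['c', 'a', 'b', 'd']
'c': index 0 in ['c', 'a', 'b', 'd'] -> ['c', 'a', 'b', 'd']
'c': index 0 in ['c', 'a', 'b', 'd'] -> ['c', 'a', 'b', 'd']
'a': index 1 in ['c', 'a', 'b', 'd'] -> ['a', 'c', 'b', 'd']
'a': index 0 in ['a', 'c', 'b', 'd'] -> ['a', 'c', 'b', 'd']


Output: [2, 3, 3, 2, 3, 1, 0, 0, 1, 0]


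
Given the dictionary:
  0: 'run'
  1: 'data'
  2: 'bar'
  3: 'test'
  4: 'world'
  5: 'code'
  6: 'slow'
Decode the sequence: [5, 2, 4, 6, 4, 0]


Look up each index in the dictionary:
  5 -> 'code'
  2 -> 'bar'
  4 -> 'world'
  6 -> 'slow'
  4 -> 'world'
  0 -> 'run'

Decoded: "code bar world slow world run"


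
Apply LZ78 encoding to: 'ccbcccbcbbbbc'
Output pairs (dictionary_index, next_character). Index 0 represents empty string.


LZ78 encoding steps:
Dictionary: {0: ''}
Step 1: w='' (idx 0), next='c' -> output (0, 'c'), add 'c' as idx 1
Step 2: w='c' (idx 1), next='b' -> output (1, 'b'), add 'cb' as idx 2
Step 3: w='c' (idx 1), next='c' -> output (1, 'c'), add 'cc' as idx 3
Step 4: w='cb' (idx 2), next='c' -> output (2, 'c'), add 'cbc' as idx 4
Step 5: w='' (idx 0), next='b' -> output (0, 'b'), add 'b' as idx 5
Step 6: w='b' (idx 5), next='b' -> output (5, 'b'), add 'bb' as idx 6
Step 7: w='b' (idx 5), next='c' -> output (5, 'c'), add 'bc' as idx 7


Encoded: [(0, 'c'), (1, 'b'), (1, 'c'), (2, 'c'), (0, 'b'), (5, 'b'), (5, 'c')]


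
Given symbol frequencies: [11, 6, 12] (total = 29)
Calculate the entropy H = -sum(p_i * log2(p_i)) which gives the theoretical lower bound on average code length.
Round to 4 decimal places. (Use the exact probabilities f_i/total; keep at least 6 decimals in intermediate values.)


Per-symbol terms -p_i * log2(p_i) with p_i = f_i/29:
  p = 11/29 = 0.379310: log2(p) = -1.398549, -p*log2(p) = 0.530484
  p = 6/29 = 0.206897: log2(p) = -2.273018, -p*log2(p) = 0.470280
  p = 12/29 = 0.413793: log2(p) = -1.273018, -p*log2(p) = 0.526766
H = 0.530484 + 0.470280 + 0.526766 = 1.527530

H = 1.5275 bits/symbol


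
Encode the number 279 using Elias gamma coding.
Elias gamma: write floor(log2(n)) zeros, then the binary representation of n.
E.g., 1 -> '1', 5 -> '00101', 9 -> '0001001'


num_bits = floor(log2(279)) + 1 = 9
leading_zeros = num_bits - 1 = 8
binary(279) = 100010111

Elias gamma(279) = '00000000' + '100010111' = 00000000100010111 (17 bits)


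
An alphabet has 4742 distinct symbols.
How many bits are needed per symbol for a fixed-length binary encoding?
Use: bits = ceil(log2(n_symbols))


log2(4742) = 12.2113
Bracket: 2^12 = 4096 < 4742 <= 2^13 = 8192
So ceil(log2(4742)) = 13

bits = ceil(log2(4742)) = ceil(12.2113) = 13 bits


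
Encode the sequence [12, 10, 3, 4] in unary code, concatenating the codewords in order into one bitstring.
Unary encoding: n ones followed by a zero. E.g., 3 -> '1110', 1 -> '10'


Encode each number as n ones followed by a terminating 0:
  12 -> 1111111111110 (13 bits)
  10 -> 11111111110 (11 bits)
  3 -> 1110 (4 bits)
  4 -> 11110 (5 bits)
Total length = 13 + 11 + 4 + 5 = 33 bits.

Unary([12, 10, 3, 4]) = 111111111111011111111110111011110 (33 bits)


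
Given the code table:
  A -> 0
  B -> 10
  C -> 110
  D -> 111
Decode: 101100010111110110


Decoding:
10 -> B
110 -> C
0 -> A
0 -> A
10 -> B
111 -> D
110 -> C
110 -> C


Result: BCAABDCC


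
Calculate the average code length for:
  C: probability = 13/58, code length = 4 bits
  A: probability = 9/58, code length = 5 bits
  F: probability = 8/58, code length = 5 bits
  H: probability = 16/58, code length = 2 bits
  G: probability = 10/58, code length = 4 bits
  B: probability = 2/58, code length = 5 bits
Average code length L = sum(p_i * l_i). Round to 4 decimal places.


Weighted contributions p_i * l_i:
  C: (13/58) * 4 = 52/58
  A: (9/58) * 5 = 45/58
  F: (8/58) * 5 = 40/58
  H: (16/58) * 2 = 32/58
  G: (10/58) * 4 = 40/58
  B: (2/58) * 5 = 10/58
Sum = (52 + 45 + 40 + 32 + 40 + 10)/58 = 219/58

L = 219/58 = 3.7759 bits/symbol


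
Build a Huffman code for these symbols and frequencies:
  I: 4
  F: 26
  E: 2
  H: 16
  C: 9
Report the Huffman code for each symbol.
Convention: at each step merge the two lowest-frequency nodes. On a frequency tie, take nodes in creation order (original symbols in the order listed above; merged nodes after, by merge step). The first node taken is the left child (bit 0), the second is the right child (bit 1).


Huffman tree construction:
Step 1: Merge E(2) + I(4) = 6
Step 2: Merge (E+I)(6) + C(9) = 15
Step 3: Merge ((E+I)+C)(15) + H(16) = 31
Step 4: Merge F(26) + (((E+I)+C)+H)(31) = 57
Read each symbol's code off the tree from the root (left child = 0, right child = 1).

Codes:
  I: 1001 (length 4)
  F: 0 (length 1)
  E: 1000 (length 4)
  H: 11 (length 2)
  C: 101 (length 3)
Average code length: 109/57 = 1.9123 bits/symbol


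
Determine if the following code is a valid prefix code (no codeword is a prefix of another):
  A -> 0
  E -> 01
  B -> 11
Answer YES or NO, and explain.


Checking each pair (does one codeword prefix another?):
  A='0' vs E='01': prefix -- VIOLATION

NO -- this is NOT a valid prefix code. A (0) is a prefix of E (01).


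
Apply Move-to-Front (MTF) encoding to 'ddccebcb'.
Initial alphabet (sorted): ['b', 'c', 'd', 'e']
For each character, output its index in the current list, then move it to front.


MTF encoding:
'd': index 2 in ['b', 'c', 'd', 'e'] -> ['d', 'b', 'c', 'e']
'd': index 0 in ['d', 'b', 'c', 'e'] -> ['d', 'b', 'c', 'e']
'c': index 2 in ['d', 'b', 'c', 'e'] -> ['c', 'd', 'b', 'e']
'c': index 0 in ['c', 'd', 'b', 'e'] -> ['c', 'd', 'b', 'e']
'e': index 3 in ['c', 'd', 'b', 'e'] -> ['e', 'c', 'd', 'b']
'b': index 3 in ['e', 'c', 'd', 'b'] -> ['b', 'e', 'c', 'd']
'c': index 2 in ['b', 'e', 'c', 'd'] -> ['c', 'b', 'e', 'd']
'b': index 1 in ['c', 'b', 'e', 'd'] -> ['b', 'c', 'e', 'd']


Output: [2, 0, 2, 0, 3, 3, 2, 1]


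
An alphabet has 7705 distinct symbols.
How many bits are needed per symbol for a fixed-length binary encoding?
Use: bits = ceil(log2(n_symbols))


log2(7705) = 12.9116
Bracket: 2^12 = 4096 < 7705 <= 2^13 = 8192
So ceil(log2(7705)) = 13

bits = ceil(log2(7705)) = ceil(12.9116) = 13 bits


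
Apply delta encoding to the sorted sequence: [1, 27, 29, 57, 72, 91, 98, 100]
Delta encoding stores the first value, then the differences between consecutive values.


First value: 1
Deltas:
  27 - 1 = 26
  29 - 27 = 2
  57 - 29 = 28
  72 - 57 = 15
  91 - 72 = 19
  98 - 91 = 7
  100 - 98 = 2


Delta encoded: [1, 26, 2, 28, 15, 19, 7, 2]


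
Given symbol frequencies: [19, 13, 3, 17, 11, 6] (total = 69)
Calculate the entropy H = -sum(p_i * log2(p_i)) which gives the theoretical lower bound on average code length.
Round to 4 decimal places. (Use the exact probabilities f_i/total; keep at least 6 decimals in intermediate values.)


Per-symbol terms -p_i * log2(p_i) with p_i = f_i/69:
  p = 19/69 = 0.275362: log2(p) = -1.860597, -p*log2(p) = 0.512338
  p = 13/69 = 0.188406: log2(p) = -2.408085, -p*log2(p) = 0.453697
  p = 3/69 = 0.043478: log2(p) = -4.523562, -p*log2(p) = 0.196677
  p = 17/69 = 0.246377: log2(p) = -2.021062, -p*log2(p) = 0.497943
  p = 11/69 = 0.159420: log2(p) = -2.649093, -p*log2(p) = 0.422319
  p = 6/69 = 0.086957: log2(p) = -3.523562, -p*log2(p) = 0.306397
H = 0.512338 + 0.453697 + 0.196677 + 0.497943 + 0.422319 + 0.306397 = 2.389371

H = 2.3894 bits/symbol


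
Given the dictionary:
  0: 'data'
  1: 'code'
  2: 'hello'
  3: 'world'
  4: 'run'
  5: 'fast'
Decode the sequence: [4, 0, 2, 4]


Look up each index in the dictionary:
  4 -> 'run'
  0 -> 'data'
  2 -> 'hello'
  4 -> 'run'

Decoded: "run data hello run"


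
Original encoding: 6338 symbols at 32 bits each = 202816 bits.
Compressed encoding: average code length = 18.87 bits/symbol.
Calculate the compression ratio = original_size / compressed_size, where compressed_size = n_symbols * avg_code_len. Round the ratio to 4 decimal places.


original_size = n_symbols * orig_bits = 6338 * 32 = 202816 bits
compressed_size = n_symbols * avg_code_len = 6338 * 18.87 = 119598.06 bits
ratio = original_size / compressed_size = 202816 / 119598.06 = 1.6958

Compression ratio = 1.6958


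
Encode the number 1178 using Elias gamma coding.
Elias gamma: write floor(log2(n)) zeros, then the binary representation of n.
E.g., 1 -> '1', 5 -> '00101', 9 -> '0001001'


num_bits = floor(log2(1178)) + 1 = 11
leading_zeros = num_bits - 1 = 10
binary(1178) = 10010011010

Elias gamma(1178) = '0000000000' + '10010011010' = 000000000010010011010 (21 bits)


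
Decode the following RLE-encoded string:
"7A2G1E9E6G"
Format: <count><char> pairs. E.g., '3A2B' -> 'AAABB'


Expanding each <count><char> pair:
  7A -> 'AAAAAAA'
  2G -> 'GG'
  1E -> 'E'
  9E -> 'EEEEEEEEE'
  6G -> 'GGGGGG'

Decoded = AAAAAAAGGEEEEEEEEEEGGGGGG


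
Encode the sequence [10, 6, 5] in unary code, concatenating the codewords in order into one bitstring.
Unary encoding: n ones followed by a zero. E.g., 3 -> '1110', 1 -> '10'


Encode each number as n ones followed by a terminating 0:
  10 -> 11111111110 (11 bits)
  6 -> 1111110 (7 bits)
  5 -> 111110 (6 bits)
Total length = 11 + 7 + 6 = 24 bits.

Unary([10, 6, 5]) = 111111111101111110111110 (24 bits)


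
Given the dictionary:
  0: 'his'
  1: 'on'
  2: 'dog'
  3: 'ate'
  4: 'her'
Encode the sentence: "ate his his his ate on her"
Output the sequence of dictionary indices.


Look up each word in the dictionary:
  'ate' -> 3
  'his' -> 0
  'his' -> 0
  'his' -> 0
  'ate' -> 3
  'on' -> 1
  'her' -> 4

Encoded: [3, 0, 0, 0, 3, 1, 4]


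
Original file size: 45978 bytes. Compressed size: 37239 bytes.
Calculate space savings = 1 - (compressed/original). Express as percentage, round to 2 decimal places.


ratio = compressed/original = 37239/45978 = 0.809931
savings = 1 - ratio = 1 - 0.809931 = 0.190069
as a percentage: 0.190069 * 100 = 19.01%

Space savings = 1 - 37239/45978 = 19.01%


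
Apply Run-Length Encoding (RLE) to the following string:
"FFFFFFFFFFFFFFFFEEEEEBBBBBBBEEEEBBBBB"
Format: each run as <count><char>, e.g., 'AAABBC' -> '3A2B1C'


Scanning runs left to right:
  i=0: run of 'F' x 16 -> '16F'
  i=16: run of 'E' x 5 -> '5E'
  i=21: run of 'B' x 7 -> '7B'
  i=28: run of 'E' x 4 -> '4E'
  i=32: run of 'B' x 5 -> '5B'

RLE = 16F5E7B4E5B


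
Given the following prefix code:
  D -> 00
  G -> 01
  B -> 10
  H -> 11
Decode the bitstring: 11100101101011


Decoding step by step:
Bits 11 -> H
Bits 10 -> B
Bits 01 -> G
Bits 01 -> G
Bits 10 -> B
Bits 10 -> B
Bits 11 -> H


Decoded message: HBGGBBH


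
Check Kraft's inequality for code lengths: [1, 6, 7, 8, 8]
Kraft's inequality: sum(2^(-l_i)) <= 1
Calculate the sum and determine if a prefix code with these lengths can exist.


Sum = 2^(-1) + 2^(-6) + 2^(-7) + 2^(-8) + 2^(-8)
    = 0.5 + 0.015625 + 0.0078125 + 0.00390625 + 0.00390625
    = 136/256 = 0.53125
Since 0.53125 <= 1, Kraft's inequality IS satisfied.
A prefix code with these lengths CAN exist.

Kraft sum = 0.53125. Satisfied.


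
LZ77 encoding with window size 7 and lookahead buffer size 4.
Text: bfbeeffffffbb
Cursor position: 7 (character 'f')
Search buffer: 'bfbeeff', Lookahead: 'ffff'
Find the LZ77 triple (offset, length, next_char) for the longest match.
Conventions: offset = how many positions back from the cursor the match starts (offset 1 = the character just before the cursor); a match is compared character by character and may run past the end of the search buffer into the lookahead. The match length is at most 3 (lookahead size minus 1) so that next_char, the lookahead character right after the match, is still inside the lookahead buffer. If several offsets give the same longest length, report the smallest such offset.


Try each offset into the search buffer:
  offset=1 (pos 6, char 'f'): match length 3
  offset=2 (pos 5, char 'f'): match length 3
  offset=3 (pos 4, char 'e'): match length 0
  offset=4 (pos 3, char 'e'): match length 0
  offset=5 (pos 2, char 'b'): match length 0
  offset=6 (pos 1, char 'f'): match length 1
  offset=7 (pos 0, char 'b'): match length 0
Longest match has length 3, found at offsets 1, 2; take the smallest, offset 1.
next_char = character at position 7 + 3 = 10 -> 'f'

Best match: offset=1, length=3 (matching 'fff' starting at position 6)
LZ77 triple: (1, 3, 'f')


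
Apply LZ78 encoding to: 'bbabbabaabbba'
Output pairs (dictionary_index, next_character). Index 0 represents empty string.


LZ78 encoding steps:
Dictionary: {0: ''}
Step 1: w='' (idx 0), next='b' -> output (0, 'b'), add 'b' as idx 1
Step 2: w='b' (idx 1), next='a' -> output (1, 'a'), add 'ba' as idx 2
Step 3: w='b' (idx 1), next='b' -> output (1, 'b'), add 'bb' as idx 3
Step 4: w='' (idx 0), next='a' -> output (0, 'a'), add 'a' as idx 4
Step 5: w='ba' (idx 2), next='a' -> output (2, 'a'), add 'baa' as idx 5
Step 6: w='bb' (idx 3), next='b' -> output (3, 'b'), add 'bbb' as idx 6
Step 7: w='a' (idx 4), end of input -> output (4, '')


Encoded: [(0, 'b'), (1, 'a'), (1, 'b'), (0, 'a'), (2, 'a'), (3, 'b'), (4, '')]


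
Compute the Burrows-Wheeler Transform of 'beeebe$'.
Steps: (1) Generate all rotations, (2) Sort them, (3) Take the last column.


Rotations (sorted):
  0: $beeebe -> last char: e
  1: be$beee -> last char: e
  2: beeebe$ -> last char: $
  3: e$beeeb -> last char: b
  4: ebe$bee -> last char: e
  5: eebe$be -> last char: e
  6: eeebe$b -> last char: b


BWT = ee$beeb
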